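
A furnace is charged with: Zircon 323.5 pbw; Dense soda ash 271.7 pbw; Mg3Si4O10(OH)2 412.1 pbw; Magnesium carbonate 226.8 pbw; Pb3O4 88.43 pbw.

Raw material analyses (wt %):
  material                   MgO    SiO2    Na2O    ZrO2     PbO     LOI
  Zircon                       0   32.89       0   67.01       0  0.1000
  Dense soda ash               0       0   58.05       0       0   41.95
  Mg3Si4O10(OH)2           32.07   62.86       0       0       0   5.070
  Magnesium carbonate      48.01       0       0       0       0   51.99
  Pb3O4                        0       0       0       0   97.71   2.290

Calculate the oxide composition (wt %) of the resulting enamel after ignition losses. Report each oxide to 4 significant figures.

Glass mass = 1067 pbw (batch 1323 − LOI 255.1).
Composition: MgO 22.58%, SiO2 34.24%, Na2O 14.78%, ZrO2 20.31%, PbO 8.095%

Working values are shown (rounded to four significant figures) alongside each step; the working math runs at full precision in all steps. Each reported number receives exactly one rounding; the derived quantities (five oxide percentages, the yield, totals, ignition loss, net glass mass) are computed in exact precision from the batch weights for 1067 pbw of glass, exactly as printed in either problem or answer.
What the batch supplies per oxide:
  MgO: 412.1·0.3207 + 226.8·0.4801 = 241.0 pbw
  SiO2: 323.5·0.3289 + 412.1·0.6286 = 365.4 pbw
  Na2O: 271.7·0.5805 = 157.7 pbw
  ZrO2: 323.5·0.6701 = 216.8 pbw
  PbO: 88.43·0.9771 = 86.40 pbw
LOI: 323.5·0.001000 + 271.7·0.4195 + 412.1·0.05070 + 226.8·0.5199 + 88.43·0.02290 = 255.1 pbw
batch − LOI leaves glass = 1323 − 255.1 = 1067 pbw (consistent with Σ oxide mass)
each oxide over glass, ×100, is wt %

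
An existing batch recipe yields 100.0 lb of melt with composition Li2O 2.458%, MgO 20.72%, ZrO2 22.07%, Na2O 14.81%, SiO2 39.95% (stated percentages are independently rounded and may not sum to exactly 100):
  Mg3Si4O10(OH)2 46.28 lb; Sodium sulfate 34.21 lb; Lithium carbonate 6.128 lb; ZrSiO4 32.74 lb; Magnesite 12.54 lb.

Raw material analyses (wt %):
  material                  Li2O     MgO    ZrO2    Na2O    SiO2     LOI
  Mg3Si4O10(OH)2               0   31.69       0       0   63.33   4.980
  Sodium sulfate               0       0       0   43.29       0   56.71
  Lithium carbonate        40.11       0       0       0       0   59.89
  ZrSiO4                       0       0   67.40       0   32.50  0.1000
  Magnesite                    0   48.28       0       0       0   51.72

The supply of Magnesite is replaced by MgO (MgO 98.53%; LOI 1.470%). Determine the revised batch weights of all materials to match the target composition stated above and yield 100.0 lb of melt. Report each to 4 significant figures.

Every computation holds exact precision at each step — working values are printed rounded to 4 significant figures in the working. A single rounding finalizes each reported number; all derived quantities (totals, five oxide percentages, glass mass, ignition loss, the yield) are recomputed in full precision using the weight values for 100.0 lb of glass as written in either problem or answer.
The oxide mass targets at 100.0 lb melt:
  Li2O: 2.458% × 100.0 = 2.458 lb
  MgO: 20.72% × 100.0 = 20.72 lb
  ZrO2: 22.07% × 100.0 = 22.07 lb
  Na2O: 14.81% × 100.0 = 14.81 lb
  SiO2: 39.95% × 100.0 = 39.95 lb
Balance tally, oxide-wise, given the weights on record, versus the basis set out (summed amounts equal target values given rounding of the digits):
  Li2O: 6.128·0.4011 = 2.458 lb (target 2.458 lb)
  MgO: 46.28·0.3169 + 6.145·0.9853 = 20.72 lb (target 20.72 lb)
  ZrO2: 32.74·0.6740 = 22.07 lb (target 22.07 lb)
  Na2O: 34.21·0.4329 = 14.81 lb (target 14.81 lb)
  SiO2: 46.28·0.6333 + 32.74·0.3250 = 39.95 lb (target 39.95 lb)
Glass-mass sanity pass: the batch minus its LOI: 100.0 lb (summing oxide targets gives 100.0 lb; against the stated basis, 100.0 lb — a pure rounding effect).
Summing the batch: Σ batch = 125.5 lb; LOI loss = Σ batch·LOI = 25.50 lb; yield, glass over the total, = 79.68%.

Revised batch per 100.0 lb melt:
  Mg3Si4O10(OH)2: 46.28 lb
  Sodium sulfate: 34.21 lb
  Lithium carbonate: 6.128 lb
  ZrSiO4: 32.74 lb
  MgO: 6.145 lb
Total batch = 125.5 lb; LOI loss = 25.50 lb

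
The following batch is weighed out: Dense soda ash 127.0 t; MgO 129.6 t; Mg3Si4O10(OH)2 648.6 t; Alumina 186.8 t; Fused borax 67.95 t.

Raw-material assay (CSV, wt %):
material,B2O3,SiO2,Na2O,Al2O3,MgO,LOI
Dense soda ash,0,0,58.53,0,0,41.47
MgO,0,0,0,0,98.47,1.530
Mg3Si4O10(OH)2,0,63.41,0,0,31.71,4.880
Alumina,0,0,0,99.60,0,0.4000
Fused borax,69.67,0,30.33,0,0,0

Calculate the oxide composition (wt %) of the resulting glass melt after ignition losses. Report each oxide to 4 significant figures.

Each numeric step carries exact precision all the way through — in-progress results are shown rounded to 4 significant digits in the printout; a single rounding finalizes every reported figure — all derived quantities, which include the five compositions, the yield, ignition loss, net glass mass, totals, are computed in exact precision, exactly as shown in question or answer, using the weight values per 1073 t of glass.
Mass of each oxide from the mix:
  B2O3: 67.95·0.6967 = 47.34 t
  SiO2: 648.6·0.6341 = 411.3 t
  Na2O: 127.0·0.5853 + 67.95·0.3033 = 94.94 t
  Al2O3: 186.8·0.9960 = 186.1 t
  MgO: 129.6·0.9847 + 648.6·0.3171 = 333.3 t
LOI: 127.0·0.4147 + 129.6·0.01530 + 648.6·0.04880 + 186.8·0.004000 = 87.05 t
Net of LOI, the glass mass = 1160 − 87.05 = 1073 t (matching Σ of the oxides)
percent by weight: oxide/glass ×100

Glass mass = 1073 t (batch 1160 − LOI 87.05).
Composition: B2O3 4.412%, SiO2 38.33%, Na2O 8.849%, Al2O3 17.34%, MgO 31.06%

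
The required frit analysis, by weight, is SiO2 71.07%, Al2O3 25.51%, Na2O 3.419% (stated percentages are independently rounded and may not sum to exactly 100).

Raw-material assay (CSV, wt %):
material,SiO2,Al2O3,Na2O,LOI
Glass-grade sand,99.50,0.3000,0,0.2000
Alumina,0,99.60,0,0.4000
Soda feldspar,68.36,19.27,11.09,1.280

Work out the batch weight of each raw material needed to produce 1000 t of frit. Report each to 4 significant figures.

Batch per 1000 t frit:
  Glass-grade sand: 502.5 t
  Alumina: 195.0 t
  Soda feldspar: 308.3 t
Total batch = 1006 t; LOI loss = 5.731 t; yield = 99.43%

Values along the way are printed, with 4-significant-digit rounding, on the page — the working math holds exact precision at each step; every reported value undergoes a single rounding; derived quantities (the totals, glass mass, three oxide percentages, LOI, the yield) are re-derived in full precision starting from the weights at 1000 t of glass, exactly as shown in the problem or the answer.
Target masses of each oxide per 1000 t frit:
  SiO2: 71.07% × 1000 = 710.7 t
  Al2O3: 25.51% × 1000 = 255.1 t
  Na2O: 3.419% × 1000 = 34.19 t
Verifying the oxide balance with the batch weights as given, for the quoted basis mass (delivered sums recover each target within answer rounding):
  SiO2: 502.5·0.9950 + 308.3·0.6836 = 710.7 t (target 710.7 t)
  Al2O3: 502.5·0.003000 + 195.0·0.9960 + 308.3·0.1927 = 255.1 t (target 255.1 t)
  Na2O: 308.3·0.1109 = 34.19 t (target 34.19 t)
Glass-mass sanity pass: batch total minus LOI = 1000 t (oxide target masses add up to 1000 t; versus the stated basis of 1000 t — differing by rounding only).
Summing the batch: Σ batch = 1006 t; Σ batch·LOI gives LOI loss = 5.731 t; the yield ratio, glass ÷ batch: 99.43%.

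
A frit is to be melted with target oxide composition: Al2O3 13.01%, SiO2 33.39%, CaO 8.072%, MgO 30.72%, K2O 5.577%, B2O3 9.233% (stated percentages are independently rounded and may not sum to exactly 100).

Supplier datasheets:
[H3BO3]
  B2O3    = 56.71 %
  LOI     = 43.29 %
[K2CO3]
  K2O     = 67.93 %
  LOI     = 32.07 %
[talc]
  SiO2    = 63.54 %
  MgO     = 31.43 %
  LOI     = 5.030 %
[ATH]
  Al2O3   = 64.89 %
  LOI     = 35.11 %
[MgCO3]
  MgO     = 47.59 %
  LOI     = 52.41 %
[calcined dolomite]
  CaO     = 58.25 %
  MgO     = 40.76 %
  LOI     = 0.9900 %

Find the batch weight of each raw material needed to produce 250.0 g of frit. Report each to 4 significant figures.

Intermediates are shown (rounded to 4 significant figures) as written; each numeric step holds full precision all the way through; a single rounding yields each reported number; derived quantities, including net glass mass, yield, LOI, the six compositions, totals, are rebuilt starting from the weights at 250.0 g of glass in full precision exactly as printed in the problem or answer text.
Oxide-by-oxide targets in 250.0 g frit:
  Al2O3: 13.01% × 250.0 = 32.52 g
  SiO2: 33.39% × 250.0 = 83.48 g
  CaO: 8.072% × 250.0 = 20.18 g
  MgO: 30.72% × 250.0 = 76.80 g
  K2O: 5.577% × 250.0 = 13.94 g
  B2O3: 9.233% × 250.0 = 23.08 g
Per-oxide balance check working from each reported weight, on the stated basis (summed amounts equal target values exact up to rounding of places):
  Al2O3: 50.12·0.6489 = 32.52 g (target 32.52 g)
  SiO2: 131.4·0.6354 = 83.49 g (target 83.48 g)
  CaO: 34.64·0.5825 = 20.18 g (target 20.18 g)
  MgO: 131.4·0.3143 + 44.94·0.4759 + 34.64·0.4076 = 76.81 g (target 76.80 g)
  K2O: 20.52·0.6793 = 13.94 g (target 13.94 g)
  B2O3: 40.70·0.5671 = 23.08 g (target 23.08 g)
Consistency of the glass mass: batch total minus LOI = 250.0 g (the targets, summed, come to 250.0 g; stated basis 250.0 g — any gap is answer rounding).
Batch total: Σ batch = 322.3 g; ignition loss, Σ(batch × LOI) = 72.30 g; yield, glass over the total, = 77.57%.

Batch per 250.0 g frit:
  H3BO3: 40.70 g
  K2CO3: 20.52 g
  talc: 131.4 g
  ATH: 50.12 g
  MgCO3: 44.94 g
  calcined dolomite: 34.64 g
Total batch = 322.3 g; LOI loss = 72.30 g; yield = 77.57%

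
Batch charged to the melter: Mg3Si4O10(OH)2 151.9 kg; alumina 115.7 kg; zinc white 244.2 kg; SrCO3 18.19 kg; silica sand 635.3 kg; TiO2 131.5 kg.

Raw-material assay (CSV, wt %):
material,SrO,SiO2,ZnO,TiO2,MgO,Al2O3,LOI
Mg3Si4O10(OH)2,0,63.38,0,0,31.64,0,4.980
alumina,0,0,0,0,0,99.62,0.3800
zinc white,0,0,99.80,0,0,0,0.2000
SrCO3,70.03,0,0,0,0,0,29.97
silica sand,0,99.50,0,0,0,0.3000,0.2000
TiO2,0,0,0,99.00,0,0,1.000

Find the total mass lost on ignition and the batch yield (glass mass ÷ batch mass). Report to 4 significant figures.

Intermediates appear (rounded to four significant figures) across the worked steps; the working math keeps full precision from start to finish. Exactly one rounding goes into every reported value. Derived quantities (yield, totals, glass mass, ignition loss, six oxide percentages) are re-derived at full float precision from the weighed amounts per 1280 kg of glass as quoted within the problem or the answer.
Loss on ignition, line by line:
  Mg3Si4O10(OH)2: 151.9 × 0.04980 = 7.565 kg
  alumina: 115.7 × 0.003800 = 0.4397 kg
  zinc white: 244.2 × 0.002000 = 0.4884 kg
  SrCO3: 18.19 × 0.2997 = 5.452 kg
  silica sand: 635.3 × 0.002000 = 1.271 kg
  TiO2: 131.5 × 0.01000 = 1.315 kg
Total LOI = 16.53 kg
Glass = batch − LOI = 1297 − 16.53 = 1280 kg

LOI loss = 16.53 kg; glass = 1280 kg; yield = 98.73%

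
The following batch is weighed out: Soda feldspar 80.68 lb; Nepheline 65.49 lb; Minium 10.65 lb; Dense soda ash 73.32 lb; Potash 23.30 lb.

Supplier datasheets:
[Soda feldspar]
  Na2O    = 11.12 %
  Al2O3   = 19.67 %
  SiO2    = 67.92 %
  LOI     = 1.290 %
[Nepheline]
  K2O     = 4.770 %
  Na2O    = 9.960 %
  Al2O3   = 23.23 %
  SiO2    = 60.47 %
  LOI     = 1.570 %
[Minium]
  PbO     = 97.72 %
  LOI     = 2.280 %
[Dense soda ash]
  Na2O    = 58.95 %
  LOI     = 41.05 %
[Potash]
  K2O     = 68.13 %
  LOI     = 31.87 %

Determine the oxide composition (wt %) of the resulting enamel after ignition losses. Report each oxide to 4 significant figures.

Glass mass = 213.6 lb (batch 253.4 − LOI 39.84).
Composition: K2O 8.894%, PbO 4.872%, Na2O 27.49%, Al2O3 14.55%, SiO2 44.19%

The whole derivation runs at exact precision from first step to last. Mid-chain values are displayed rounded to 4 significant figures alongside each step — each reported number is rounded a single time; derived quantities are re-derived at full precision (net glass mass, five oxide percentages, yield, LOI, the totals) starting from the weights for 213.6 lb of glass, exactly as printed in the problem or answer text.
Oxide-by-oxide delivered mass:
  K2O: 65.49·0.04770 + 23.30·0.6813 = 19.00 lb
  PbO: 10.65·0.9772 = 10.41 lb
  Na2O: 80.68·0.1112 + 65.49·0.09960 + 73.32·0.5895 = 58.72 lb
  Al2O3: 80.68·0.1967 + 65.49·0.2323 = 31.08 lb
  SiO2: 80.68·0.6792 + 65.49·0.6047 = 94.40 lb
LOI: 80.68·0.01290 + 65.49·0.01570 + 10.65·0.02280 + 73.32·0.4105 + 23.30·0.3187 = 39.84 lb
batch − LOI leaves glass = 253.4 − 39.84 = 213.6 lb (the oxide masses sum to this)
wt %: oxide over glass, times 100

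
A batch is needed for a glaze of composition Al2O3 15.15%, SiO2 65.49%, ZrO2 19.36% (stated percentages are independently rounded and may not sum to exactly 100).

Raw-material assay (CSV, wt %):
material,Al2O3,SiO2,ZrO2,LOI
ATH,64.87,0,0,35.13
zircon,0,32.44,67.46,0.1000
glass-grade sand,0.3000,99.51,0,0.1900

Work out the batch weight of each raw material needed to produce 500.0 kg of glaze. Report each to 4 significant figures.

Rounding to 4 significant figures governs every in-between result as printed. All internal work carries full precision at all times — each reported value is rounded exactly once. Derived quantities, which include the yield, LOI, totals, the three compositions, net glass mass, are re-derived in exact precision, as they appear in the problem or the answer, from the batch weights for 500.0 kg of glass.
The oxide mass targets at 500.0 kg glaze:
  Al2O3: 15.15% × 500.0 = 75.75 kg
  SiO2: 65.49% × 500.0 = 327.4 kg
  ZrO2: 19.36% × 500.0 = 96.80 kg
Verifying the oxide balance per the reported batch figures, at the basis given (sum by sum, the targets are met within answer rounding):
  Al2O3: 115.5·0.6487 + 282.3·0.003000 = 75.77 kg (target 75.75 kg)
  SiO2: 143.5·0.3244 + 282.3·0.9951 = 327.5 kg (target 327.4 kg)
  ZrO2: 143.5·0.6746 = 96.81 kg (target 96.80 kg)
Auditing the glass mass value: batch total minus LOI = 500.0 kg (targets for the oxides total 500.0 kg; with the basis standing at 500.0 kg — differing by rounding only).
Batch total: Σ batch = 541.3 kg; LOI loss = Σ batch·LOI = 41.26 kg; yield = glass ÷ total batch = 92.38%.

Batch per 500.0 kg glaze:
  ATH: 115.5 kg
  zircon: 143.5 kg
  glass-grade sand: 282.3 kg
Total batch = 541.3 kg; LOI loss = 41.26 kg; yield = 92.38%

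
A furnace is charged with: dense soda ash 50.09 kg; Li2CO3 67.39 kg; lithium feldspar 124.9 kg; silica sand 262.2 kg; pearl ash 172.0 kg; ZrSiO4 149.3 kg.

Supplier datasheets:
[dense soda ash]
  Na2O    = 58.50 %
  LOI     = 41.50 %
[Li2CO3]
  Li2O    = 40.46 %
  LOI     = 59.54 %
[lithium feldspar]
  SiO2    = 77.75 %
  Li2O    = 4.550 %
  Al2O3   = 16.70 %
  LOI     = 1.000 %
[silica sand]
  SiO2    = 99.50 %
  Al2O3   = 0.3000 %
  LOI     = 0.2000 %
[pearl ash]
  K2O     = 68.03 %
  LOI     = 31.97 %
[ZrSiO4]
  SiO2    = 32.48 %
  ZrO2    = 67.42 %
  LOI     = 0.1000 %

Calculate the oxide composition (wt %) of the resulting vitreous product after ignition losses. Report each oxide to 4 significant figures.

Glass mass = 708.1 kg (batch 825.9 − LOI 117.8).
Composition: SiO2 57.41%, Li2O 4.653%, K2O 16.53%, ZrO2 14.22%, Na2O 4.138%, Al2O3 3.057%

All arithmetic keeps full float precision in every operation — in-progress results are printed (rounded to four significant digits) between the steps — every reported result includes exactly one rounding — all derived quantities (ignition loss, totals, net glass mass, six oxide percentages, yield) are computed at full float precision from the batch weights for 708.1 kg of glass as written in question or answer.
What the batch supplies per oxide:
  SiO2: 124.9·0.7775 + 262.2·0.9950 + 149.3·0.3248 = 406.5 kg
  Li2O: 67.39·0.4046 + 124.9·0.04550 = 32.95 kg
  K2O: 172.0·0.6803 = 117.0 kg
  ZrO2: 149.3·0.6742 = 100.7 kg
  Na2O: 50.09·0.5850 = 29.30 kg
  Al2O3: 124.9·0.1670 + 262.2·0.003000 = 21.64 kg
LOI: 50.09·0.4150 + 67.39·0.5954 + 124.9·0.01000 + 262.2·0.002000 + 172.0·0.3197 + 149.3·0.001000 = 117.8 kg
Glass = total batch minus LOI = 825.9 − 117.8 = 708.1 kg (= Σ oxide masses)
wt % = oxide mass / glass mass × 100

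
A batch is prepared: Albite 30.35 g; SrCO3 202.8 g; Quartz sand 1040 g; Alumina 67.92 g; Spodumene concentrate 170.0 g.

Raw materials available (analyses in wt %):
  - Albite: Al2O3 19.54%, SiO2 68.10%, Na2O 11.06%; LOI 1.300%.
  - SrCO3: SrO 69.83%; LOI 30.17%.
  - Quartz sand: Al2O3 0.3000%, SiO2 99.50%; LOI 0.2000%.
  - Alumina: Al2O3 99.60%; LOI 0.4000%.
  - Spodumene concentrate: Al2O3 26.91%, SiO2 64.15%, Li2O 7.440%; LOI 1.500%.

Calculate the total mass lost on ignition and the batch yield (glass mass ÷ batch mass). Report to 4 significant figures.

The intermediate values are printed, rounded to 4 significant figures, in the printout — every computation carries full float precision through the solve — each reported number takes a single rounding. The derived quantities are carried at full precision (the five compositions, yield, net glass mass, totals, LOI) starting from the weights at 1445 g of glass as given in question or answer.
Ignition loss by material:
  Albite: 30.35 × 0.01300 = 0.3946 g
  SrCO3: 202.8 × 0.3017 = 61.18 g
  Quartz sand: 1040 × 0.002000 = 2.080 g
  Alumina: 67.92 × 0.004000 = 0.2717 g
  Spodumene concentrate: 170.0 × 0.01500 = 2.550 g
Total LOI = 66.48 g
Glass = batch − LOI = 1511 − 66.48 = 1445 g

LOI loss = 66.48 g; glass = 1445 g; yield = 95.60%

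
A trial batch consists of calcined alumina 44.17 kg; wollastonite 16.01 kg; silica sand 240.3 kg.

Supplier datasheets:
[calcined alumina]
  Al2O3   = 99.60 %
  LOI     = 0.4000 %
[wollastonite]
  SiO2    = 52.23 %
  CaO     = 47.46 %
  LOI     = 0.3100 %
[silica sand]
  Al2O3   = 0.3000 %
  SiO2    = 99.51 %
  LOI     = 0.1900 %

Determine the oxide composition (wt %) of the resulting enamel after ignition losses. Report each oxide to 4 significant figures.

Glass mass = 299.8 kg (batch 300.5 − LOI 0.6829).
Composition: Al2O3 14.91%, SiO2 82.55%, CaO 2.534%

Mid-chain values are printed rounded off to 4 significant digits between the steps — all arithmetic carries full float precision at every stage — every reported result is rounded once only — derived quantities are computed in exact precision (LOI, totals, net glass mass, yield, the three compositions) starting from the weights at 299.8 kg of glass as written in problem or answer.
What the batch supplies per oxide:
  Al2O3: 44.17·0.9960 + 240.3·0.003000 = 44.71 kg
  SiO2: 16.01·0.5223 + 240.3·0.9951 = 247.5 kg
  CaO: 16.01·0.4746 = 7.598 kg
LOI: 44.17·0.004000 + 16.01·0.003100 + 240.3·0.001900 = 0.6829 kg
Net of LOI, the glass mass = 300.5 − 0.6829 = 299.8 kg (the oxide masses sum to this)
oxide / glass × 100 gives the wt %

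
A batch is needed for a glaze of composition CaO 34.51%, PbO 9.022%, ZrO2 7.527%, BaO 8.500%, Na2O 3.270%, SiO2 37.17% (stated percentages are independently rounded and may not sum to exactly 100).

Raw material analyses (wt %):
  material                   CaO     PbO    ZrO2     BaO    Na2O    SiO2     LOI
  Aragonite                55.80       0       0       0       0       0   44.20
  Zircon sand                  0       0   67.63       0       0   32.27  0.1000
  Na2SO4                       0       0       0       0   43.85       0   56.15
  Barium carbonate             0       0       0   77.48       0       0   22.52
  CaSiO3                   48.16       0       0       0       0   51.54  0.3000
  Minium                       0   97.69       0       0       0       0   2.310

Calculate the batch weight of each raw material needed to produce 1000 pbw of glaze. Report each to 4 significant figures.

Batch per 1000 pbw glaze:
  Aragonite: 56.16 pbw
  Zircon sand: 111.3 pbw
  Na2SO4: 74.57 pbw
  Barium carbonate: 109.7 pbw
  CaSiO3: 651.5 pbw
  Minium: 92.35 pbw
Total batch = 1096 pbw; LOI loss = 95.60 pbw; yield = 91.27%

Every computation carries full precision at every stage — in-progress results are printed, rounded to four significant figures, alongside each step — each reported number is rounded just once. The derived quantities, which include yield, six oxide percentages, LOI, totals, glass mass, are recomputed in full float precision, as set out in the question or the answer, starting from the weights at 1000 pbw of glass.
Target masses of each oxide per 1000 pbw glaze:
  CaO: 34.51% × 1000 = 345.1 pbw
  PbO: 9.022% × 1000 = 90.22 pbw
  ZrO2: 7.527% × 1000 = 75.27 pbw
  BaO: 8.500% × 1000 = 85.00 pbw
  Na2O: 3.270% × 1000 = 32.70 pbw
  SiO2: 37.17% × 1000 = 371.7 pbw
Oxide-by-oxide audit given the weights on record, under the basis named above (sums match the target masses net of answer rounding effects):
  CaO: 56.16·0.5580 + 651.5·0.4816 = 345.1 pbw (target 345.1 pbw)
  PbO: 92.35·0.9769 = 90.22 pbw (target 90.22 pbw)
  ZrO2: 111.3·0.6763 = 75.27 pbw (target 75.27 pbw)
  BaO: 109.7·0.7748 = 85.00 pbw (target 85.00 pbw)
  Na2O: 74.57·0.4385 = 32.70 pbw (target 32.70 pbw)
  SiO2: 111.3·0.3227 + 651.5·0.5154 = 371.7 pbw (target 371.7 pbw)
Glass-mass bookkeeping: total batch − LOI = 1000 pbw (per-oxide target masses sum to 1000 pbw; with the basis standing at 1000 pbw — a pure rounding effect).
Summing the batch: Σ batch = 1096 pbw; the LOI term Σ batch·LOI equals 95.60 pbw; yield = glass ÷ total batch = 91.27%.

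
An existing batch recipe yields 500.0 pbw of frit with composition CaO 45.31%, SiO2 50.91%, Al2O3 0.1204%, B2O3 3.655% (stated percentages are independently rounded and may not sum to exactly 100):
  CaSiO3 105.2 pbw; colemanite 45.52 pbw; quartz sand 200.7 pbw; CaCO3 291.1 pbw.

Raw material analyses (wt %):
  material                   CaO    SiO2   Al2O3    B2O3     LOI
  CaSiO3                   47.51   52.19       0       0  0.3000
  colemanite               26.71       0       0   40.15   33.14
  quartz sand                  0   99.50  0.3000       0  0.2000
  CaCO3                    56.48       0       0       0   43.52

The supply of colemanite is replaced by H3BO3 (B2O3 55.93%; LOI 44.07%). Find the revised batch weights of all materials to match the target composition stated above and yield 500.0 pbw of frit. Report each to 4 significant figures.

Revised batch per 500.0 pbw frit:
  CaSiO3: 105.2 pbw
  H3BO3: 32.67 pbw
  quartz sand: 200.7 pbw
  CaCO3: 312.7 pbw
Total batch = 651.3 pbw; LOI loss = 151.2 pbw

Intermediates are shown rounded off to 4 significant figures when written out. Every computation maintains exact precision through every step; a single rounding yields every reported value — all derived quantities, including LOI, yield, totals, the four compositions, net glass mass, are computed from the weighed amounts on 500.0 pbw of glass at full float precision, exactly as printed in problem or answer.
Target oxide masses per 500.0 pbw frit:
  CaO: 45.31% × 500.0 = 226.6 pbw
  SiO2: 50.91% × 500.0 = 254.6 pbw
  Al2O3: 0.1204% × 500.0 = 0.6020 pbw
  B2O3: 3.655% × 500.0 = 18.27 pbw
Mass-balance tally per oxide per the reported batch figures, under the basis named above (summed amounts equal target values net of answer rounding effects):
  CaO: 105.2·0.4751 + 312.7·0.5648 = 226.6 pbw (target 226.6 pbw)
  SiO2: 105.2·0.5219 + 200.7·0.9950 = 254.6 pbw (target 254.6 pbw)
  Al2O3: 200.7·0.003000 = 0.6021 pbw (target 0.6020 pbw)
  B2O3: 32.67·0.5593 = 18.27 pbw (target 18.27 pbw)
Glass-mass sanity pass: total charge less LOI = 500.1 pbw (the Σ of target masses is 500.0 pbw; against the stated basis, 500.0 pbw — deltas are rounding alone).
Summing the batch: Σ batch = 651.3 pbw; LOI loss = Σ batch·LOI = 151.2 pbw; yield, glass over the total, = 76.78%.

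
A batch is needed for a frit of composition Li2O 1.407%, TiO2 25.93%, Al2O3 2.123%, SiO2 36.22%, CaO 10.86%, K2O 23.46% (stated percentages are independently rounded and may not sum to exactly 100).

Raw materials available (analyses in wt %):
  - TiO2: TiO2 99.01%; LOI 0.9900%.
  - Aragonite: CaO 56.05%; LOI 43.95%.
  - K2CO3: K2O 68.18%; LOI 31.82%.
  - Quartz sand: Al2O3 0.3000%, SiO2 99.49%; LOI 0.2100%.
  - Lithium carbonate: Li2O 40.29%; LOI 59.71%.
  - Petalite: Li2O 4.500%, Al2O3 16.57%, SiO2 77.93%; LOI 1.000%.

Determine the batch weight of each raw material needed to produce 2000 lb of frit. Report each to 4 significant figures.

Batch per 2000 lb frit:
  TiO2: 523.8 lb
  Aragonite: 387.5 lb
  K2CO3: 688.2 lb
  Quartz sand: 535.0 lb
  Lithium carbonate: 42.31 lb
  Petalite: 246.6 lb
Total batch = 2423 lb; LOI loss = 423.3 lb; yield = 82.53%

Each numeric step carries full precision throughout — the intermediate values appear (rounded to four significant figures) within the worked lines — each reported figure is rounded just once. Derived quantities are computed from the weighed amounts on 2000 lb of glass in full precision (six oxide percentages, net glass mass, yield, ignition loss, totals) as set out in problem or answer.
Oxide-by-oxide targets in 2000 lb frit:
  Li2O: 1.407% × 2000 = 28.14 lb
  TiO2: 25.93% × 2000 = 518.6 lb
  Al2O3: 2.123% × 2000 = 42.46 lb
  SiO2: 36.22% × 2000 = 724.4 lb
  CaO: 10.86% × 2000 = 217.2 lb
  K2O: 23.46% × 2000 = 469.2 lb
A balance pass over the oxides, from the weights as reported, at the basis given (target by target, the sums agree net of answer rounding effects):
  Li2O: 42.31·0.4029 + 246.6·0.04500 = 28.14 lb (target 28.14 lb)
  TiO2: 523.8·0.9901 = 518.6 lb (target 518.6 lb)
  Al2O3: 535.0·0.003000 + 246.6·0.1657 = 42.47 lb (target 42.46 lb)
  SiO2: 535.0·0.9949 + 246.6·0.7793 = 724.4 lb (target 724.4 lb)
  CaO: 387.5·0.5605 = 217.2 lb (target 217.2 lb)
  K2O: 688.2·0.6818 = 469.2 lb (target 469.2 lb)
Mass balance on the glass: batch total minus LOI = 2000 lb (the Σ of target masses is 2000 lb; the stated basis being 2000 lb — a pure rounding effect).
Batch grand total — Σ batch = 2423 lb; ignition loss, Σ(batch × LOI) = 423.3 lb; yield = glass ÷ total batch = 82.53%.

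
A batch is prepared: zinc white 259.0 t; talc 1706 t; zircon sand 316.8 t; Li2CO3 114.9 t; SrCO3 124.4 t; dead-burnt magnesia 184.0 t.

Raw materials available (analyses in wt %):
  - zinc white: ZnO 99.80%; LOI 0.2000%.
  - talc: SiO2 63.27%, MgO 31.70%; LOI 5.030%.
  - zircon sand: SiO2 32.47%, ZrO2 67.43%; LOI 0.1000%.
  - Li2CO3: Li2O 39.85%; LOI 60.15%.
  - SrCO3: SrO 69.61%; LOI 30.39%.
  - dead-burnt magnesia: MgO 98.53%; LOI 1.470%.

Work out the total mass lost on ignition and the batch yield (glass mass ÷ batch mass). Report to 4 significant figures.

The working math carries exact precision throughout; mid-chain values are shown, rounded to 4 significant digits, as written — every reported value is rounded just once. Derived quantities, including the yield, glass mass, LOI, the six compositions, totals, are computed using the weight values on 2509 t of glass in full float precision, as set out in either problem or answer.
Each material's LOI contribution:
  zinc white: 259.0 × 0.002000 = 0.5180 t
  talc: 1706 × 0.05030 = 85.81 t
  zircon sand: 316.8 × 0.001000 = 0.3168 t
  Li2CO3: 114.9 × 0.6015 = 69.11 t
  SrCO3: 124.4 × 0.3039 = 37.81 t
  dead-burnt magnesia: 184.0 × 0.01470 = 2.705 t
Total LOI = 196.3 t
Glass = batch − LOI = 2705 − 196.3 = 2509 t

LOI loss = 196.3 t; glass = 2509 t; yield = 92.74%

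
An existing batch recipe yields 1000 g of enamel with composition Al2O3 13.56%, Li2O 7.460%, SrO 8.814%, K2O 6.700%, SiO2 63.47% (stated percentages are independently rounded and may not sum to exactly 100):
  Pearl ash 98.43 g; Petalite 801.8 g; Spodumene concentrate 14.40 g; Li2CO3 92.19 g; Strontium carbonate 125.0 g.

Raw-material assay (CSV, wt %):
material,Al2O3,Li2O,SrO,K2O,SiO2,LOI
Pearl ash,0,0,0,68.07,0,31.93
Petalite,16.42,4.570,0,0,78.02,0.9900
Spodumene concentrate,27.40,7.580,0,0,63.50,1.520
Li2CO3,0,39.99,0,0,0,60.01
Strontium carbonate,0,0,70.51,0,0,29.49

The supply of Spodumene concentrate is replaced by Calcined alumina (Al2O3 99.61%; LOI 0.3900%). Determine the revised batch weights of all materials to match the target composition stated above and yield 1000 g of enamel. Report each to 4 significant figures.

Revised batch per 1000 g enamel:
  Pearl ash: 98.43 g
  Petalite: 813.5 g
  Calcined alumina: 2.030 g
  Li2CO3: 93.58 g
  Strontium carbonate: 125.0 g
Total batch = 1133 g; LOI loss = 132.5 g

The whole derivation maintains full precision from start to finish. Rounding to four significant digits extends to every intermediate as printed; every reported figure carries a single rounding — derived quantities, which include the yield, totals, five oxide percentages, ignition loss, net glass mass, are carried in exact precision, exactly as printed in problem or answer, from the weighed amounts per 1000 g of glass.
Oxide mass targets, per 1000 g enamel:
  Al2O3: 13.56% × 1000 = 135.6 g
  Li2O: 7.460% × 1000 = 74.60 g
  SrO: 8.814% × 1000 = 88.14 g
  K2O: 6.700% × 1000 = 67.00 g
  SiO2: 63.47% × 1000 = 634.7 g
Per-oxide balance check with the batch weights as given, against the basis in use (oxide sums agree with the targets inside rounding margins):
  Al2O3: 813.5·0.1642 + 2.030·0.9961 = 135.6 g (target 135.6 g)
  Li2O: 813.5·0.04570 + 93.58·0.3999 = 74.60 g (target 74.60 g)
  SrO: 125.0·0.7051 = 88.14 g (target 88.14 g)
  K2O: 98.43·0.6807 = 67.00 g (target 67.00 g)
  SiO2: 813.5·0.7802 = 634.7 g (target 634.7 g)
Glass-mass bookkeeping: total batch − LOI = 1000 g (oxide target masses add up to 1000 g; against the stated basis, 1000 g — rounding explains the deltas).
Adding the batch up: Σ batch = 1133 g; LOI removed, Σ of batch·LOI: 132.5 g; yield: glass divided by total = 88.30%.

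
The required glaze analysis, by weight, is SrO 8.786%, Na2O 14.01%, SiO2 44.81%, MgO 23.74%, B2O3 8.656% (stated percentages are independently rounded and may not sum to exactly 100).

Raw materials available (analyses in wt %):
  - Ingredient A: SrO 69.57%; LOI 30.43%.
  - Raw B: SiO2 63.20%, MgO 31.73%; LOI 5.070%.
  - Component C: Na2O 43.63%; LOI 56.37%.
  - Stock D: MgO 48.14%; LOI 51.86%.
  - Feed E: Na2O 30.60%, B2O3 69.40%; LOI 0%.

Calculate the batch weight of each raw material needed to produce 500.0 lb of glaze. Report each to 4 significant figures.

Batch per 500.0 lb glaze:
  Ingredient A: 63.15 lb
  Raw B: 354.5 lb
  Component C: 116.8 lb
  Stock D: 12.91 lb
  Feed E: 62.36 lb
Total batch = 609.7 lb; LOI loss = 109.7 lb; yield = 82.00%

Values along the way are displayed rounded to 4 significant figures in the printout; all arithmetic holds full precision at all times. Each reported value takes a single rounding. The derived quantities are re-derived from the weighed amounts on 500.0 lb of glass at exact precision (glass mass, the yield, ignition loss, the five compositions, totals), exactly as printed in problem or answer.
Target masses of each oxide per 500.0 lb glaze:
  SrO: 8.786% × 500.0 = 43.93 lb
  Na2O: 14.01% × 500.0 = 70.05 lb
  SiO2: 44.81% × 500.0 = 224.0 lb
  MgO: 23.74% × 500.0 = 118.7 lb
  B2O3: 8.656% × 500.0 = 43.28 lb
Checking each oxide sum with the batch weights as given, at the basis given (summed amounts equal target values inside rounding margins):
  SrO: 63.15·0.6957 = 43.93 lb (target 43.93 lb)
  Na2O: 116.8·0.4363 + 62.36·0.3060 = 70.04 lb (target 70.05 lb)
  SiO2: 354.5·0.6320 = 224.0 lb (target 224.0 lb)
  MgO: 354.5·0.3173 + 12.91·0.4814 = 118.7 lb (target 118.7 lb)
  B2O3: 62.36·0.6940 = 43.28 lb (target 43.28 lb)
Auditing the glass mass value: whole batch net of LOI = 500.0 lb (oxide target masses add up to 500.0 lb; with the basis standing at 500.0 lb — deltas are rounding alone).
Whole-batch sum: Σ batch = 609.7 lb; ignition loss, Σ(batch × LOI) = 109.7 lb; the yield ratio, glass ÷ batch: 82.00%.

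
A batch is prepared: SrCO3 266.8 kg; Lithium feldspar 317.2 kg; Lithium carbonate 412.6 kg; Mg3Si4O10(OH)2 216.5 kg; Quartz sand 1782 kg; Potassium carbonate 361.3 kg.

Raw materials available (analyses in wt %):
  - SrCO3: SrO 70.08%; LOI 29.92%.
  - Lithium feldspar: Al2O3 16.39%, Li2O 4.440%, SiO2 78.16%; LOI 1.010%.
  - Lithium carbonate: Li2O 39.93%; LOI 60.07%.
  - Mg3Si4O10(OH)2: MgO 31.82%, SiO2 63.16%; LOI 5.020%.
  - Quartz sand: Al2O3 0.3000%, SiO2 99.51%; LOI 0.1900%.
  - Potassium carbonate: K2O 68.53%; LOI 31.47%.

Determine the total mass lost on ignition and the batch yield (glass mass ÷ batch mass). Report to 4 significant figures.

LOI loss = 458.8 kg; glass = 2898 kg; yield = 86.33%

Working values are displayed rounded to four significant figures on the page — full float precision is kept at all times. Exactly one rounding is applied to every reported value. Derived quantities, which include glass mass, LOI, six oxide percentages, the yield, the totals, are recomputed in full precision, as set out in either problem or answer, using the weight values for 2898 kg of glass.
Loss on ignition, line by line:
  SrCO3: 266.8 × 0.2992 = 79.83 kg
  Lithium feldspar: 317.2 × 0.01010 = 3.204 kg
  Lithium carbonate: 412.6 × 0.6007 = 247.8 kg
  Mg3Si4O10(OH)2: 216.5 × 0.05020 = 10.87 kg
  Quartz sand: 1782 × 0.001900 = 3.386 kg
  Potassium carbonate: 361.3 × 0.3147 = 113.7 kg
Total LOI = 458.8 kg
Glass = batch − LOI = 3356 − 458.8 = 2898 kg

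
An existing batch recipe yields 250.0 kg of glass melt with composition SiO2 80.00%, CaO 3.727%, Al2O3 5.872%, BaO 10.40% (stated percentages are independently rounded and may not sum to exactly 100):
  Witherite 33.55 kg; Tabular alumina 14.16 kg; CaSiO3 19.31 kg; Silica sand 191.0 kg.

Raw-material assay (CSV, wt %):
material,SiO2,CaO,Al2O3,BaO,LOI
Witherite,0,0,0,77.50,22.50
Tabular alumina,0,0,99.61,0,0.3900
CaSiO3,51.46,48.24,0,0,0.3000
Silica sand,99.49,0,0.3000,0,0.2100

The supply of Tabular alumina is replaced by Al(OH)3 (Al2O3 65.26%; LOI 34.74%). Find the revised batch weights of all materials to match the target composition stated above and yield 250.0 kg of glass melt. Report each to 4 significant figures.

Revised batch per 250.0 kg glass melt:
  Witherite: 33.55 kg
  Al(OH)3: 21.62 kg
  CaSiO3: 19.31 kg
  Silica sand: 191.0 kg
Total batch = 265.5 kg; LOI loss = 15.52 kg

All arithmetic keeps full float precision throughout — the intermediate values appear (rounded to four significant figures) across the worked steps — a single rounding completes each reported value. All derived quantities (ignition loss, yield, totals, net glass mass, four oxide percentages) are recomputed starting from the weights on 250.0 kg of glass at full precision precisely as stated by the problem or the answer.
Oxide-by-oxide targets in 250.0 kg glass melt:
  SiO2: 80.00% × 250.0 = 200.0 kg
  CaO: 3.727% × 250.0 = 9.318 kg
  Al2O3: 5.872% × 250.0 = 14.68 kg
  BaO: 10.40% × 250.0 = 26.00 kg
Oxide-by-oxide audit working from each reported weight, for the quoted basis mass (oxide sums agree with the targets exact up to rounding of places):
  SiO2: 19.31·0.5146 + 191.0·0.9949 = 200.0 kg (target 200.0 kg)
  CaO: 19.31·0.4824 = 9.315 kg (target 9.318 kg)
  Al2O3: 21.62·0.6526 + 191.0·0.003000 = 14.68 kg (target 14.68 kg)
  BaO: 33.55·0.7750 = 26.00 kg (target 26.00 kg)
Auditing the glass mass value: net batch after ignition = 250.0 kg (the Σ of target masses is 250.0 kg; stated basis 250.0 kg — rounding explains the deltas).
Whole-batch sum: Σ batch = 265.5 kg; LOI loss = Σ batch·LOI = 15.52 kg; yield: glass divided by total = 94.15%.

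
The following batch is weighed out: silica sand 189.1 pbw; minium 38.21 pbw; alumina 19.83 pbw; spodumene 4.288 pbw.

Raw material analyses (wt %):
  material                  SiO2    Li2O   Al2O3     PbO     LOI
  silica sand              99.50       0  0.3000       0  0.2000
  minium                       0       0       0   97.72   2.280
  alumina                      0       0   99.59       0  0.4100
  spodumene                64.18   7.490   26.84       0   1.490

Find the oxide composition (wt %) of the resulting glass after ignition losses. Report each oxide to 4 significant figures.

Glass mass = 250.0 pbw (batch 251.4 − LOI 1.395).
Composition: SiO2 76.35%, Li2O 0.1285%, Al2O3 8.586%, PbO 14.93%

Values along the way are displayed (rounded to 4 significant digits) as written; full precision is kept at every stage. Every reported figure is rounded just once — derived quantities (ignition loss, glass mass, the four compositions, the yield, totals) are rebuilt at full precision starting from the weights for 250.0 pbw of glass as written in the problem or the answer.
Per-oxide mass from batch:
  SiO2: 189.1·0.9950 + 4.288·0.6418 = 190.9 pbw
  Li2O: 4.288·0.07490 = 0.3212 pbw
  Al2O3: 189.1·0.003000 + 19.83·0.9959 + 4.288·0.2684 = 21.47 pbw
  PbO: 38.21·0.9772 = 37.34 pbw
LOI: 189.1·0.002000 + 38.21·0.02280 + 19.83·0.004100 + 4.288·0.01490 = 1.395 pbw
Resulting glass, batch − LOI: 251.4 − 1.395 = 250.0 pbw (= Σ oxide masses)
percent by weight: oxide/glass ×100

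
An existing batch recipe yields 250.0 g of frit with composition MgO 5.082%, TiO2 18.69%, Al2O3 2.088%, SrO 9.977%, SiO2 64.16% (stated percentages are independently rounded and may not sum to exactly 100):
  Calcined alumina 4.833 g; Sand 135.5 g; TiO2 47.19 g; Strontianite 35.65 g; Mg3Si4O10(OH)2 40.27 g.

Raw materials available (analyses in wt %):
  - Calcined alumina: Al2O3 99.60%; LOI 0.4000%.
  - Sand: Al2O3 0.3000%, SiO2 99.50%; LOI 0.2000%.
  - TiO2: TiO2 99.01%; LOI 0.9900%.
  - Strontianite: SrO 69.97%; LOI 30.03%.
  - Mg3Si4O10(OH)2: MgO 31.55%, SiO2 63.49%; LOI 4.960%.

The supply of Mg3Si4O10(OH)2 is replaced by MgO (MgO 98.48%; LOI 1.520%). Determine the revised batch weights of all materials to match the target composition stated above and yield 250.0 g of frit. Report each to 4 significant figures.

Each numeric step carries full float precision through every step; rounding to four significant figures applies to each intermediate as shown; exactly one rounding goes into each reported figure. The derived quantities, including ignition loss, totals, net glass mass, the five compositions, the yield, are re-derived starting from the weights for 250.0 g of glass in exact precision, as they appear in the problem or answer text.
The oxide mass targets at 250.0 g frit:
  MgO: 5.082% × 250.0 = 12.70 g
  TiO2: 18.69% × 250.0 = 46.72 g
  Al2O3: 2.088% × 250.0 = 5.220 g
  SrO: 9.977% × 250.0 = 24.94 g
  SiO2: 64.16% × 250.0 = 160.4 g
A balance pass over the oxides, working from each reported weight, against the basis in use (summed amounts equal target values net of answer rounding effects):
  MgO: 12.90·0.9848 = 12.70 g (target 12.70 g)
  TiO2: 47.19·0.9901 = 46.72 g (target 46.72 g)
  Al2O3: 4.755·0.9960 + 161.2·0.003000 = 5.220 g (target 5.220 g)
  SrO: 35.65·0.6997 = 24.94 g (target 24.94 g)
  SiO2: 161.2·0.9950 = 160.4 g (target 160.4 g)
Mass balance on the glass: total charge less LOI = 250.0 g (targets for the oxides total 250.0 g; the stated basis being 250.0 g — differing by rounding only).
Total batch = Σ batch = 261.7 g; loss to ignition Σ batch·LOI = 11.71 g; the yield ratio, glass ÷ batch: 95.53%.

Revised batch per 250.0 g frit:
  Calcined alumina: 4.755 g
  Sand: 161.2 g
  TiO2: 47.19 g
  Strontianite: 35.65 g
  MgO: 12.90 g
Total batch = 261.7 g; LOI loss = 11.71 g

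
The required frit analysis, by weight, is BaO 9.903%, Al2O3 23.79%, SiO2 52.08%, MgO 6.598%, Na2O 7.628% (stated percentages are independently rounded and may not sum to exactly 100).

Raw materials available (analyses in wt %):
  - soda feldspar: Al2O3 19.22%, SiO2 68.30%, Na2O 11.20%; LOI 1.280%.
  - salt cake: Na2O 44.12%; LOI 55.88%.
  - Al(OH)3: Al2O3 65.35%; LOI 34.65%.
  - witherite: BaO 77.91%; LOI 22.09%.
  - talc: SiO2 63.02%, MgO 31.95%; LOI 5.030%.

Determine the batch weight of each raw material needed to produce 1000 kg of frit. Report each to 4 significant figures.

Every computation maintains exact precision in every operation — mid-chain values are printed rounded off to 4 significant figures alongside each step — every reported figure is rounded a single time. All derived quantities (ignition loss, the yield, net glass mass, totals, five oxide percentages) are recomputed from the weighed amounts on 1000 kg of glass in exact precision, as quoted within problem or answer.
Per-oxide target masses for 1000 kg frit:
  BaO: 9.903% × 1000 = 99.03 kg
  Al2O3: 23.79% × 1000 = 237.9 kg
  SiO2: 52.08% × 1000 = 520.8 kg
  MgO: 6.598% × 1000 = 65.98 kg
  Na2O: 7.628% × 1000 = 76.28 kg
Mass-balance tally per oxide applying the batch weights above, under the basis named above (sum by sum, the targets are met given rounding of the digits):
  BaO: 127.1·0.7791 = 99.02 kg (target 99.03 kg)
  Al2O3: 572.0·0.1922 + 195.8·0.6535 = 237.9 kg (target 237.9 kg)
  SiO2: 572.0·0.6830 + 206.5·0.6302 = 520.8 kg (target 520.8 kg)
  MgO: 206.5·0.3195 = 65.98 kg (target 65.98 kg)
  Na2O: 572.0·0.1120 + 27.70·0.4412 = 76.29 kg (target 76.28 kg)
The glass-mass cross-check: total batch − LOI = 1000 kg (oxide target masses add up to 1000 kg; with the basis standing at 1000 kg — differing by rounding only).
Summing the batch: Σ batch = 1129 kg; LOI removed, Σ of batch·LOI: 129.1 kg; yield, glass over the total, = 88.57%.

Batch per 1000 kg frit:
  soda feldspar: 572.0 kg
  salt cake: 27.70 kg
  Al(OH)3: 195.8 kg
  witherite: 127.1 kg
  talc: 206.5 kg
Total batch = 1129 kg; LOI loss = 129.1 kg; yield = 88.57%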